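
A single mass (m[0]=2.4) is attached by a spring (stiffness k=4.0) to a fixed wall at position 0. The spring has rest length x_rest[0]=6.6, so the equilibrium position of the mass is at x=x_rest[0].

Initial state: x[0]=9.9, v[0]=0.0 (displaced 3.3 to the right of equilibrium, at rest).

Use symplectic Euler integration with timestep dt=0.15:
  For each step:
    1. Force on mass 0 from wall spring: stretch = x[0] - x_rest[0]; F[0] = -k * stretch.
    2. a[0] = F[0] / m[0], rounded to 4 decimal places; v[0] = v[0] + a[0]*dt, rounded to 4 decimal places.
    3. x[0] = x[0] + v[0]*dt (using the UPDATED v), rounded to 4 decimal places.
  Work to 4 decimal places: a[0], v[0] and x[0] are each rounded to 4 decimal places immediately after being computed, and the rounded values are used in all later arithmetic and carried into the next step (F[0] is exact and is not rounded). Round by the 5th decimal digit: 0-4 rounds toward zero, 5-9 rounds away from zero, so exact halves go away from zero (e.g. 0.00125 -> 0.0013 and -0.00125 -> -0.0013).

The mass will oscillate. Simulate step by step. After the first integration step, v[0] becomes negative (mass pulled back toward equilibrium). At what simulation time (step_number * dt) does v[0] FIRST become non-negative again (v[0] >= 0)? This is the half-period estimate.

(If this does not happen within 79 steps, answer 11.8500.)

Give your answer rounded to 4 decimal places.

Answer: 2.5500

Derivation:
Step 0: x=[9.9000] v=[0.0000]
Step 1: x=[9.7763] v=[-0.8250]
Step 2: x=[9.5334] v=[-1.6191]
Step 3: x=[9.1805] v=[-2.3525]
Step 4: x=[8.7309] v=[-2.9976]
Step 5: x=[8.2014] v=[-3.5303]
Step 6: x=[7.6118] v=[-3.9307]
Step 7: x=[6.9843] v=[-4.1836]
Step 8: x=[6.3423] v=[-4.2797]
Step 9: x=[5.7100] v=[-4.2153]
Step 10: x=[5.1111] v=[-3.9928]
Step 11: x=[4.5680] v=[-3.6206]
Step 12: x=[4.1011] v=[-3.1126]
Step 13: x=[3.7279] v=[-2.4879]
Step 14: x=[3.4624] v=[-1.7699]
Step 15: x=[3.3146] v=[-0.9855]
Step 16: x=[3.2900] v=[-0.1641]
Step 17: x=[3.3895] v=[0.6634]
First v>=0 after going negative at step 17, time=2.5500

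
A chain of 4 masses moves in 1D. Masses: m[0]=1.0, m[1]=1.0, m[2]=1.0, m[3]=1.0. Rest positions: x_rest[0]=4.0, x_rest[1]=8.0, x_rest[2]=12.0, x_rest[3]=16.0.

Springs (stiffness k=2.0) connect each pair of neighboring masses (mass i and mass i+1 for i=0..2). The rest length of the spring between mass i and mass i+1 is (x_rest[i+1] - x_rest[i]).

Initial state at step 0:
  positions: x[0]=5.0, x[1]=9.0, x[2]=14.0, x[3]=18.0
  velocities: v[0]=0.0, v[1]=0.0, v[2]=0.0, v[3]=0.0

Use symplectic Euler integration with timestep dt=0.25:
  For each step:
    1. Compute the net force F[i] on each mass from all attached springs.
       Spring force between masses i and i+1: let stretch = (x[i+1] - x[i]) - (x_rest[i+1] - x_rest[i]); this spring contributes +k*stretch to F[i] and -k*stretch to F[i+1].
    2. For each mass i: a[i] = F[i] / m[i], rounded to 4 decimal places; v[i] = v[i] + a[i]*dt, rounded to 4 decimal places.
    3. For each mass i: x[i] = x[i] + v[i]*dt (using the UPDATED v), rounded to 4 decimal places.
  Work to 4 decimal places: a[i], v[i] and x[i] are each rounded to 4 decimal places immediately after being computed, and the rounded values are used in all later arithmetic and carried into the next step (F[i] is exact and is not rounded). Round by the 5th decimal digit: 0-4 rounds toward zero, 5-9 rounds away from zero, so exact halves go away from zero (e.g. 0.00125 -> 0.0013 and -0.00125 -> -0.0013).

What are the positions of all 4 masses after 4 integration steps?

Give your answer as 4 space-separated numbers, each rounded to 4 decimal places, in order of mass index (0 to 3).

Answer: 5.1831 9.6754 13.3247 17.8169

Derivation:
Step 0: x=[5.0000 9.0000 14.0000 18.0000] v=[0.0000 0.0000 0.0000 0.0000]
Step 1: x=[5.0000 9.1250 13.8750 18.0000] v=[0.0000 0.5000 -0.5000 0.0000]
Step 2: x=[5.0156 9.3281 13.6719 17.9844] v=[0.0625 0.8125 -0.8125 -0.0625]
Step 3: x=[5.0703 9.5352 13.4649 17.9297] v=[0.2188 0.8282 -0.8282 -0.2188]
Step 4: x=[5.1831 9.6754 13.3247 17.8169] v=[0.4513 0.5606 -0.5607 -0.4512]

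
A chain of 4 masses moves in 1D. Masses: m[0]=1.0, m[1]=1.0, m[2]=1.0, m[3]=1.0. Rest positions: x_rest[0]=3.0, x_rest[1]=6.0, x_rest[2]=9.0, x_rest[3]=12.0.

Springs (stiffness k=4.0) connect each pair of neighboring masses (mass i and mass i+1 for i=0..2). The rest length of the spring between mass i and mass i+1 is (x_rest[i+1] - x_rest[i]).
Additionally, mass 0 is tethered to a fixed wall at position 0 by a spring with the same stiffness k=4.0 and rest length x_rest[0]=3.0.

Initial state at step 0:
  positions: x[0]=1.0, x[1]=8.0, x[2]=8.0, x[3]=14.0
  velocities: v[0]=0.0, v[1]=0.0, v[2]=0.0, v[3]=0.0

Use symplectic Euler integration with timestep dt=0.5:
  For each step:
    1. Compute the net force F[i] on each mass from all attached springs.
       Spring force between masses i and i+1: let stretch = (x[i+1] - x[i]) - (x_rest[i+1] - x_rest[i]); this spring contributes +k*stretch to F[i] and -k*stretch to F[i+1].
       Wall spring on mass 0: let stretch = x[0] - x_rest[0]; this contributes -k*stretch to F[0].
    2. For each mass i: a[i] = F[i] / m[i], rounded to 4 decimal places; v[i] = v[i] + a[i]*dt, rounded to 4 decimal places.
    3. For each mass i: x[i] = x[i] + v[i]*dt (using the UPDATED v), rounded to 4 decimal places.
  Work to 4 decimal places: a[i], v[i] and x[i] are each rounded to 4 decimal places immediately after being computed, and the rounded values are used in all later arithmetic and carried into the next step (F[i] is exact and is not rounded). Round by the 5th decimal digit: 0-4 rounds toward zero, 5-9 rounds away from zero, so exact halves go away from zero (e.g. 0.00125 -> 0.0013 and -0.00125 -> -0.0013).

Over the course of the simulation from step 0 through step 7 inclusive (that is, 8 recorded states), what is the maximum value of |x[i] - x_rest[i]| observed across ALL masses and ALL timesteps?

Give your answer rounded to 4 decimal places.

Step 0: x=[1.0000 8.0000 8.0000 14.0000] v=[0.0000 0.0000 0.0000 0.0000]
Step 1: x=[7.0000 1.0000 14.0000 11.0000] v=[12.0000 -14.0000 12.0000 -6.0000]
Step 2: x=[0.0000 13.0000 4.0000 14.0000] v=[-14.0000 24.0000 -20.0000 6.0000]
Step 3: x=[6.0000 3.0000 13.0000 10.0000] v=[12.0000 -20.0000 18.0000 -8.0000]
Step 4: x=[3.0000 6.0000 9.0000 12.0000] v=[-6.0000 6.0000 -8.0000 4.0000]
Step 5: x=[0.0000 9.0000 5.0000 14.0000] v=[-6.0000 6.0000 -8.0000 4.0000]
Step 6: x=[6.0000 -1.0000 14.0000 10.0000] v=[12.0000 -20.0000 18.0000 -8.0000]
Step 7: x=[-1.0000 11.0000 4.0000 13.0000] v=[-14.0000 24.0000 -20.0000 6.0000]
Max displacement = 7.0000

Answer: 7.0000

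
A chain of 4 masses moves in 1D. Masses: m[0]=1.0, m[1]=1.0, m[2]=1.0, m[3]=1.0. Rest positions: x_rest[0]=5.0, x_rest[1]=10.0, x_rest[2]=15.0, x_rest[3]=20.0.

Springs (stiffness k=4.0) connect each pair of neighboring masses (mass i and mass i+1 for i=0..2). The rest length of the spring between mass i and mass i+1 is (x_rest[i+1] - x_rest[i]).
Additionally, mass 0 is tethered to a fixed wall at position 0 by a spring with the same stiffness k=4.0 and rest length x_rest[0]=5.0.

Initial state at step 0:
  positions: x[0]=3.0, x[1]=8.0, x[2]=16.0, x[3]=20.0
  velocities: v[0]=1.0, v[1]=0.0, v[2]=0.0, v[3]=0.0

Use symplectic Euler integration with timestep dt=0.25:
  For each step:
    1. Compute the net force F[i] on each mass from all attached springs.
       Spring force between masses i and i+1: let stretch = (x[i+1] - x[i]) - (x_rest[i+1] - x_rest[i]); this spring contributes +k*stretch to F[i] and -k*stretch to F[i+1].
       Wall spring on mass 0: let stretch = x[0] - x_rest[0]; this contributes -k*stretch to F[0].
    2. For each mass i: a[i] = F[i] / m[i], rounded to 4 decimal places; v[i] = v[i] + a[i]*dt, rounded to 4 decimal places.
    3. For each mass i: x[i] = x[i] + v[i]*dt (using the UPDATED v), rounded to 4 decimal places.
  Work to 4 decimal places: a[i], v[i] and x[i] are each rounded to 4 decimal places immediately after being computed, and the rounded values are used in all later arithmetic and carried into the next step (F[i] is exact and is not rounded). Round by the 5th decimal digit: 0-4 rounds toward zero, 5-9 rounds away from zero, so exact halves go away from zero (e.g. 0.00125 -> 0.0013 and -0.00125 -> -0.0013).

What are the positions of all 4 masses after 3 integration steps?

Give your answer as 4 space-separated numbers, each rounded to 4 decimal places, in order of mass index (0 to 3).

Answer: 5.9219 10.6094 13.1875 20.2031

Derivation:
Step 0: x=[3.0000 8.0000 16.0000 20.0000] v=[1.0000 0.0000 0.0000 0.0000]
Step 1: x=[3.7500 8.7500 15.0000 20.2500] v=[3.0000 3.0000 -4.0000 1.0000]
Step 2: x=[4.8125 9.8125 13.7500 20.4375] v=[4.2500 4.2500 -5.0000 0.7500]
Step 3: x=[5.9219 10.6094 13.1875 20.2031] v=[4.4375 3.1875 -2.2500 -0.9375]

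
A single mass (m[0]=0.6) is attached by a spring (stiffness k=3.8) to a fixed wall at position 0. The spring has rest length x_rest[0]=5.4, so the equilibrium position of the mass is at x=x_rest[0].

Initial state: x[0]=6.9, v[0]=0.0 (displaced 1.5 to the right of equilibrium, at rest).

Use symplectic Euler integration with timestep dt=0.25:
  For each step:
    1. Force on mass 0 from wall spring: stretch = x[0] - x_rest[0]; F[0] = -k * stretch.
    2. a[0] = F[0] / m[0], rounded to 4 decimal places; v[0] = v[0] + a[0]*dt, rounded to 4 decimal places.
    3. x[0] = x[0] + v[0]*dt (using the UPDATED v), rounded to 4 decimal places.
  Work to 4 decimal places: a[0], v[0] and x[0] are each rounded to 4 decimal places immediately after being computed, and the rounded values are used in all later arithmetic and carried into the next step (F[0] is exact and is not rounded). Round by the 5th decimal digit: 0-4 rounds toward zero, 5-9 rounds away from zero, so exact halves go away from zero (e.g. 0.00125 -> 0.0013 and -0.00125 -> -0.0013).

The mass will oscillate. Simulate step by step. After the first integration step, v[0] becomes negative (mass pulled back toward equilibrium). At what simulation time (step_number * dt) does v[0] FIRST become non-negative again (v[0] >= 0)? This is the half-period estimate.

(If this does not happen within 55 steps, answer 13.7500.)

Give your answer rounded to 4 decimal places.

Step 0: x=[6.9000] v=[0.0000]
Step 1: x=[6.3063] v=[-2.3750]
Step 2: x=[5.3538] v=[-3.8100]
Step 3: x=[4.4196] v=[-3.7369]
Step 4: x=[3.8735] v=[-2.1846]
Step 5: x=[3.9316] v=[0.2324]
First v>=0 after going negative at step 5, time=1.2500

Answer: 1.2500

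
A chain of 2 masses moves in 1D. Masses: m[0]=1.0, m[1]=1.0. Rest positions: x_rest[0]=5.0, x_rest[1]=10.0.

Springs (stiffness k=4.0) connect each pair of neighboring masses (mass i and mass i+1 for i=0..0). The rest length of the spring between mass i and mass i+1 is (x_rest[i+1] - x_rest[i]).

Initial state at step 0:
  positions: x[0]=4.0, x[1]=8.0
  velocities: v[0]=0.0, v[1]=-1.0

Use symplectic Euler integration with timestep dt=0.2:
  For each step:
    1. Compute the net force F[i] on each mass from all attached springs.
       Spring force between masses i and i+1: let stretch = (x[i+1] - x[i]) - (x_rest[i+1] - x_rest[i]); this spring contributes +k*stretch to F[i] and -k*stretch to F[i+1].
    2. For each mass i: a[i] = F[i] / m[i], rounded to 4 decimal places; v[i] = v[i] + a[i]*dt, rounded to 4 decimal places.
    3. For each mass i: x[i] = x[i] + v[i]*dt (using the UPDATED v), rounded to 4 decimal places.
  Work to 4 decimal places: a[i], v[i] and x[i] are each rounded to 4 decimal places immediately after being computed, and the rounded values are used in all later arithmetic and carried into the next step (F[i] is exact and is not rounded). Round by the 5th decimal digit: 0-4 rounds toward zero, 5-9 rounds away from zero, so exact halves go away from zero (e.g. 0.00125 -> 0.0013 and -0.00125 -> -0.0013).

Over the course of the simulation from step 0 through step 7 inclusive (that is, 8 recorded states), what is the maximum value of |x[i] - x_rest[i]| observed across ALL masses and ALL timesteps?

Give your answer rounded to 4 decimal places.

Answer: 2.5886

Derivation:
Step 0: x=[4.0000 8.0000] v=[0.0000 -1.0000]
Step 1: x=[3.8400 7.9600] v=[-0.8000 -0.2000]
Step 2: x=[3.5392 8.0608] v=[-1.5040 0.5040]
Step 3: x=[3.1619 8.2381] v=[-1.8867 0.8867]
Step 4: x=[2.7968 8.4032] v=[-1.8257 0.8257]
Step 5: x=[2.5287 8.4713] v=[-1.3406 0.3406]
Step 6: x=[2.4114 8.3886] v=[-0.5865 -0.4135]
Step 7: x=[2.4505 8.1495] v=[0.1953 -1.1953]
Max displacement = 2.5886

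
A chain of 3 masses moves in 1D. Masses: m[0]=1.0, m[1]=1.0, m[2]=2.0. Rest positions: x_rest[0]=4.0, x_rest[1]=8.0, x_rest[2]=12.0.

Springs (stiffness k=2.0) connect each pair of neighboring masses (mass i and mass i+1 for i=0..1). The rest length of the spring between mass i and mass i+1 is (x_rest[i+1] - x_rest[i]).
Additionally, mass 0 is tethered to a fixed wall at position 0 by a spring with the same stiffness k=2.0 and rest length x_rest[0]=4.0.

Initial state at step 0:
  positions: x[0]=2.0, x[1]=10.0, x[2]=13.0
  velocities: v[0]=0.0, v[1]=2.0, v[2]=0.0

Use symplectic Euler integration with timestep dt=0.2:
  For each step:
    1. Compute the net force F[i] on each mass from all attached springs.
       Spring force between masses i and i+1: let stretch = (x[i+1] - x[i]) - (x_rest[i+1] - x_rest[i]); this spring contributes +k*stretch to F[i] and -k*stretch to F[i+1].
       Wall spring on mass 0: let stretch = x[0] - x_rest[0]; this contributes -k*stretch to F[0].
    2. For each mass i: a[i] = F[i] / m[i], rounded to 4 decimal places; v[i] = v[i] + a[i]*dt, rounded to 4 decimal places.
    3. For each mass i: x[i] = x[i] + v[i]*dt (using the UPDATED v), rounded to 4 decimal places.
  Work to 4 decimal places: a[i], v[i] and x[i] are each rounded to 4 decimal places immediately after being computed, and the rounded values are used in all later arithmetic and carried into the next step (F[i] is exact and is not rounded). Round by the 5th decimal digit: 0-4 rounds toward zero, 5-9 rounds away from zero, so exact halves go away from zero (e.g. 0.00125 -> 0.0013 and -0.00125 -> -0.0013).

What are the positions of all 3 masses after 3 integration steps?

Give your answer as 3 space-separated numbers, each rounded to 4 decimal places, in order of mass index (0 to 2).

Answer: 4.4796 9.0591 13.2177

Derivation:
Step 0: x=[2.0000 10.0000 13.0000] v=[0.0000 2.0000 0.0000]
Step 1: x=[2.4800 10.0000 13.0400] v=[2.4000 0.0000 0.2000]
Step 2: x=[3.3632 9.6416 13.1184] v=[4.4160 -1.7920 0.3920]
Step 3: x=[4.4796 9.0591 13.2177] v=[5.5821 -2.9126 0.4966]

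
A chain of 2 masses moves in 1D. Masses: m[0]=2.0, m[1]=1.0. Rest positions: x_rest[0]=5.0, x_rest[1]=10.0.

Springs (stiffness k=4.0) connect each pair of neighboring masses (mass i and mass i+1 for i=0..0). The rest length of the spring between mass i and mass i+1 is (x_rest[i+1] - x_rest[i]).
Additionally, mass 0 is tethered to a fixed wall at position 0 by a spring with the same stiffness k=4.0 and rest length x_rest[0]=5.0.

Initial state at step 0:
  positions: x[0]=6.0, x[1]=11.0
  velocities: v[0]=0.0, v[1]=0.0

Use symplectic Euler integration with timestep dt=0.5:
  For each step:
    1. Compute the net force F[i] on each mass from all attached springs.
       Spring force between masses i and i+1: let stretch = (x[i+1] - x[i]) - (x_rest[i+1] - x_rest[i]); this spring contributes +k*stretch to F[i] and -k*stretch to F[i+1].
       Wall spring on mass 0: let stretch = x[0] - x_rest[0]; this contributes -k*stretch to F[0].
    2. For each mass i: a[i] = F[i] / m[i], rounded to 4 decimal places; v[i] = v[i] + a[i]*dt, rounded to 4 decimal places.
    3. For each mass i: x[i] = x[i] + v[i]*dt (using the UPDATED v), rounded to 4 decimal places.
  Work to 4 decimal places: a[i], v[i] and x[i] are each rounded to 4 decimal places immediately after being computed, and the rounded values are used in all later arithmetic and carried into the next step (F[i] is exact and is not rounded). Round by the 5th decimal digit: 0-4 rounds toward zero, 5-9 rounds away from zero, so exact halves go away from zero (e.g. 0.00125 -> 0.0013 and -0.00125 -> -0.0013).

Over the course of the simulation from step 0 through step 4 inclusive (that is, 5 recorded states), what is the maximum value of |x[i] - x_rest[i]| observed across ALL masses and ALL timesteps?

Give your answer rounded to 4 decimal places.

Answer: 1.2500

Derivation:
Step 0: x=[6.0000 11.0000] v=[0.0000 0.0000]
Step 1: x=[5.5000 11.0000] v=[-1.0000 0.0000]
Step 2: x=[5.0000 10.5000] v=[-1.0000 -1.0000]
Step 3: x=[4.7500 9.5000] v=[-0.5000 -2.0000]
Step 4: x=[4.5000 8.7500] v=[-0.5000 -1.5000]
Max displacement = 1.2500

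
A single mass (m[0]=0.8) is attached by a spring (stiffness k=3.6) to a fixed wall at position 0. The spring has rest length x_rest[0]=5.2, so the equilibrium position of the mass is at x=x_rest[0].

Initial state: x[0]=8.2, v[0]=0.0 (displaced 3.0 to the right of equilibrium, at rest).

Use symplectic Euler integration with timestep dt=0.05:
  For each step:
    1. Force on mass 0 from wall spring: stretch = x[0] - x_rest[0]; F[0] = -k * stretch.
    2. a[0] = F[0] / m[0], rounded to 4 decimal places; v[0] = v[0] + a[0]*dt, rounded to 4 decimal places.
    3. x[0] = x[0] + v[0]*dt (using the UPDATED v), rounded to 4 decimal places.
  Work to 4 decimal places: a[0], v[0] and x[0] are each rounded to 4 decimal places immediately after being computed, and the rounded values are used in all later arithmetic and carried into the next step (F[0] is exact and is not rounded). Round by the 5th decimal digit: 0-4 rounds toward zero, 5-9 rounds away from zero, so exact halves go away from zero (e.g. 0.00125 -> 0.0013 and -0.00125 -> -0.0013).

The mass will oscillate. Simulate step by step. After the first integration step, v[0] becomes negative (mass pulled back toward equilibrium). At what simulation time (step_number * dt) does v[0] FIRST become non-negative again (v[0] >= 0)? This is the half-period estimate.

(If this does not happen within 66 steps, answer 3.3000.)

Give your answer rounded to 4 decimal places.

Answer: 1.5000

Derivation:
Step 0: x=[8.2000] v=[0.0000]
Step 1: x=[8.1663] v=[-0.6750]
Step 2: x=[8.0992] v=[-1.3424]
Step 3: x=[7.9995] v=[-1.9947]
Step 4: x=[7.8683] v=[-2.6246]
Step 5: x=[7.7071] v=[-3.2250]
Step 6: x=[7.5176] v=[-3.7891]
Step 7: x=[7.3021] v=[-4.3106]
Step 8: x=[7.0629] v=[-4.7836]
Step 9: x=[6.8028] v=[-5.2028]
Step 10: x=[6.5246] v=[-5.5634]
Step 11: x=[6.2315] v=[-5.8614]
Step 12: x=[5.9268] v=[-6.0935]
Step 13: x=[5.6140] v=[-6.2570]
Step 14: x=[5.2965] v=[-6.3502]
Step 15: x=[4.9779] v=[-6.3719]
Step 16: x=[4.6618] v=[-6.3219]
Step 17: x=[4.3518] v=[-6.2008]
Step 18: x=[4.0513] v=[-6.0100]
Step 19: x=[3.7637] v=[-5.7515]
Step 20: x=[3.4923] v=[-5.4283]
Step 21: x=[3.2401] v=[-5.0441]
Step 22: x=[3.0099] v=[-4.6031]
Step 23: x=[2.8044] v=[-4.1103]
Step 24: x=[2.6258] v=[-3.5713]
Step 25: x=[2.4762] v=[-2.9921]
Step 26: x=[2.3572] v=[-2.3792]
Step 27: x=[2.2702] v=[-1.7396]
Step 28: x=[2.2162] v=[-1.0804]
Step 29: x=[2.1958] v=[-0.4090]
Step 30: x=[2.2091] v=[0.2669]
First v>=0 after going negative at step 30, time=1.5000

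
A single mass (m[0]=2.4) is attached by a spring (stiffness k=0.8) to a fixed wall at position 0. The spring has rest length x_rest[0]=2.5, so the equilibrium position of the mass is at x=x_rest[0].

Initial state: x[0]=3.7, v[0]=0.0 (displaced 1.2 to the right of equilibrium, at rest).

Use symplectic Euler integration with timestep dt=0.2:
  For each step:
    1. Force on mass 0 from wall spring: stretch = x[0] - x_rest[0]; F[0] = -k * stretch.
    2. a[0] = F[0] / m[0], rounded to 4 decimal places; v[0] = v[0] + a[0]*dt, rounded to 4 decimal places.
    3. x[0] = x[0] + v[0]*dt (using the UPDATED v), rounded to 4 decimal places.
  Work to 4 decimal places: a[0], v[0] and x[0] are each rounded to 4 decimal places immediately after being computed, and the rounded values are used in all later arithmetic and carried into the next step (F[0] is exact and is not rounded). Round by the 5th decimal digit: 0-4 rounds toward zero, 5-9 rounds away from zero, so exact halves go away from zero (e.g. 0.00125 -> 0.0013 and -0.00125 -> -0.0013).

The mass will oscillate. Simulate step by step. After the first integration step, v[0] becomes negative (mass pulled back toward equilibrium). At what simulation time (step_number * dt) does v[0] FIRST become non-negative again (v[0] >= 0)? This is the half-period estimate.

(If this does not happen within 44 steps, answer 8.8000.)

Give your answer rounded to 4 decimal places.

Answer: 5.6000

Derivation:
Step 0: x=[3.7000] v=[0.0000]
Step 1: x=[3.6840] v=[-0.0800]
Step 2: x=[3.6522] v=[-0.1589]
Step 3: x=[3.6051] v=[-0.2357]
Step 4: x=[3.5432] v=[-0.3094]
Step 5: x=[3.4674] v=[-0.3789]
Step 6: x=[3.3787] v=[-0.4434]
Step 7: x=[3.2783] v=[-0.5020]
Step 8: x=[3.1675] v=[-0.5539]
Step 9: x=[3.0478] v=[-0.5984]
Step 10: x=[2.9208] v=[-0.6349]
Step 11: x=[2.7882] v=[-0.6630]
Step 12: x=[2.6518] v=[-0.6822]
Step 13: x=[2.5133] v=[-0.6923]
Step 14: x=[2.3747] v=[-0.6932]
Step 15: x=[2.2377] v=[-0.6848]
Step 16: x=[2.1042] v=[-0.6673]
Step 17: x=[1.9760] v=[-0.6409]
Step 18: x=[1.8548] v=[-0.6060]
Step 19: x=[1.7422] v=[-0.5630]
Step 20: x=[1.6397] v=[-0.5125]
Step 21: x=[1.5487] v=[-0.4551]
Step 22: x=[1.4704] v=[-0.3917]
Step 23: x=[1.4058] v=[-0.3231]
Step 24: x=[1.3558] v=[-0.2502]
Step 25: x=[1.3210] v=[-0.1739]
Step 26: x=[1.3019] v=[-0.0953]
Step 27: x=[1.2988] v=[-0.0154]
Step 28: x=[1.3117] v=[0.0647]
First v>=0 after going negative at step 28, time=5.6000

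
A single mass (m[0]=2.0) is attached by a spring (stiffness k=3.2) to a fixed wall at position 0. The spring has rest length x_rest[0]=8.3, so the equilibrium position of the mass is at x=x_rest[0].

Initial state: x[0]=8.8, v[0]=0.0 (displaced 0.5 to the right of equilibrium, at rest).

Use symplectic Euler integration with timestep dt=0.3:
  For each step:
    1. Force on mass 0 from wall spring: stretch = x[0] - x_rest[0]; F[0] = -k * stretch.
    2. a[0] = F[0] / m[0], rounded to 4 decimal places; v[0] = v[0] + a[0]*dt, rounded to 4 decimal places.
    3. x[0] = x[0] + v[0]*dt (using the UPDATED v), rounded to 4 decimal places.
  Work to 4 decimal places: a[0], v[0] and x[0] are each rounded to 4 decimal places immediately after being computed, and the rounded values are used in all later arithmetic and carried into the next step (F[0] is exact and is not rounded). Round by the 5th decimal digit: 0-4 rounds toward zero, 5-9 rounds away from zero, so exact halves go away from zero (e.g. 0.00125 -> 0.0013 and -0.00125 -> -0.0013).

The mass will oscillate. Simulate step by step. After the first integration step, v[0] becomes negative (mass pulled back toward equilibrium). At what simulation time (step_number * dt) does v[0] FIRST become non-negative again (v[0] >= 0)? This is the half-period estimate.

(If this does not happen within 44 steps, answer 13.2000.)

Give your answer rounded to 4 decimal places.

Answer: 2.7000

Derivation:
Step 0: x=[8.8000] v=[0.0000]
Step 1: x=[8.7280] v=[-0.2400]
Step 2: x=[8.5944] v=[-0.4454]
Step 3: x=[8.4184] v=[-0.5867]
Step 4: x=[8.2254] v=[-0.6435]
Step 5: x=[8.0431] v=[-0.6077]
Step 6: x=[7.8978] v=[-0.4844]
Step 7: x=[7.8104] v=[-0.2914]
Step 8: x=[7.7935] v=[-0.0564]
Step 9: x=[7.8495] v=[0.1867]
First v>=0 after going negative at step 9, time=2.7000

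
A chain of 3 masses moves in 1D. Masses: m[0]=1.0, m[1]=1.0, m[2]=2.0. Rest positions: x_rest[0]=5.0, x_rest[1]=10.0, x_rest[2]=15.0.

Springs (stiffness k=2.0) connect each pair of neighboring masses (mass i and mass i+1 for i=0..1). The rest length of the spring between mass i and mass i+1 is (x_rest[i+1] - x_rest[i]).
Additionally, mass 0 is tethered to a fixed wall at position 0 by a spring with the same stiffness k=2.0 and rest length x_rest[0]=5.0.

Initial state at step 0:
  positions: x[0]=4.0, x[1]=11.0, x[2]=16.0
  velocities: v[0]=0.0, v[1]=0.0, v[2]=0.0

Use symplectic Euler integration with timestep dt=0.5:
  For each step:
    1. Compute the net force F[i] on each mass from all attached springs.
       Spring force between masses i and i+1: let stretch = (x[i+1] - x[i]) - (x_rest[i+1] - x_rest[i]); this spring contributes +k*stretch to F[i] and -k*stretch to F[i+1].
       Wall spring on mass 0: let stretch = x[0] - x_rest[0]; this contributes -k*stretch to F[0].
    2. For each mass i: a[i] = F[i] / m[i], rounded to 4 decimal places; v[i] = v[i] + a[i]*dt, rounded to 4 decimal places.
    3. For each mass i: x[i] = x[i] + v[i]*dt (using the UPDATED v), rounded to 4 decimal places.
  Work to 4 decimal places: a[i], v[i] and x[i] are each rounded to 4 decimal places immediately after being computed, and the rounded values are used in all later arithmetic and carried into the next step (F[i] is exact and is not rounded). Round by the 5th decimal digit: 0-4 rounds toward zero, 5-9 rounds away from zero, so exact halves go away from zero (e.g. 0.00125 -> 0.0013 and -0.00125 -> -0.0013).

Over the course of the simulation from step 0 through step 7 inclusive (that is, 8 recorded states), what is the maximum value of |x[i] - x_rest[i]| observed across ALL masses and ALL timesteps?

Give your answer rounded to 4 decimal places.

Step 0: x=[4.0000 11.0000 16.0000] v=[0.0000 0.0000 0.0000]
Step 1: x=[5.5000 10.0000 16.0000] v=[3.0000 -2.0000 0.0000]
Step 2: x=[6.5000 9.7500 15.7500] v=[2.0000 -0.5000 -0.5000]
Step 3: x=[5.8750 10.8750 15.2500] v=[-1.2500 2.2500 -1.0000]
Step 4: x=[4.8125 11.6875 14.9063] v=[-2.1250 1.6250 -0.6875]
Step 5: x=[4.7813 10.6719 15.0079] v=[-0.0625 -2.0312 0.2031]
Step 6: x=[5.3047 8.8790 15.2755] v=[1.0468 -3.5858 0.5351]
Step 7: x=[4.9629 8.4972 15.1939] v=[-0.6836 -0.7636 -0.1632]
Max displacement = 1.6875

Answer: 1.6875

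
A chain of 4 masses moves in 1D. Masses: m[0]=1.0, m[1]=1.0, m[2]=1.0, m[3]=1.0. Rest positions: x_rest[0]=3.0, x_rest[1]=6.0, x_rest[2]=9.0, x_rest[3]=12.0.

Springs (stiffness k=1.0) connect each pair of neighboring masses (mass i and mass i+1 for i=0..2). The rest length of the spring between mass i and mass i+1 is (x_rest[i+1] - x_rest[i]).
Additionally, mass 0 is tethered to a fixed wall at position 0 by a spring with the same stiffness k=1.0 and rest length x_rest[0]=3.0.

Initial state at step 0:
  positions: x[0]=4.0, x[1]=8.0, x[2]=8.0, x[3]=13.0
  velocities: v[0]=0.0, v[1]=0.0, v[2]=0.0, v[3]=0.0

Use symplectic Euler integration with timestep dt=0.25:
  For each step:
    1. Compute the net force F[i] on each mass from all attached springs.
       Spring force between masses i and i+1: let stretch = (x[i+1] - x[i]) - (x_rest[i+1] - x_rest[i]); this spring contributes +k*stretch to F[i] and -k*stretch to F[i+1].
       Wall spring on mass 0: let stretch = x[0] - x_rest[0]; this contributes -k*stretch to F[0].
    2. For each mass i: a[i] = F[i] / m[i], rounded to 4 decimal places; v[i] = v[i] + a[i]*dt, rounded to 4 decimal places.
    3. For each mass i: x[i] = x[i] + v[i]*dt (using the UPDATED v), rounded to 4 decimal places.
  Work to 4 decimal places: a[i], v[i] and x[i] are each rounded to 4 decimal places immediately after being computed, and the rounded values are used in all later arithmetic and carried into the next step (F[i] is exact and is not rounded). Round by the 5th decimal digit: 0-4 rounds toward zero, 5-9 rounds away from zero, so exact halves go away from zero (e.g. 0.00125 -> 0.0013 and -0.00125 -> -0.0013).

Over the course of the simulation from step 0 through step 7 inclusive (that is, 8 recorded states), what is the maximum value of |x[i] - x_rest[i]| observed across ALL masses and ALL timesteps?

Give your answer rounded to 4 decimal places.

Answer: 2.1413

Derivation:
Step 0: x=[4.0000 8.0000 8.0000 13.0000] v=[0.0000 0.0000 0.0000 0.0000]
Step 1: x=[4.0000 7.7500 8.3125 12.8750] v=[0.0000 -1.0000 1.2500 -0.5000]
Step 2: x=[3.9844 7.3008 8.8750 12.6524] v=[-0.0625 -1.7969 2.2500 -0.8906]
Step 3: x=[3.9270 6.7427 9.5752 12.3812] v=[-0.2295 -2.2325 2.8008 -1.0850]
Step 4: x=[3.8002 6.1856 10.2738 12.1221] v=[-0.5073 -2.2283 2.7942 -1.0365]
Step 5: x=[3.5850 5.7350 10.8324 11.9350] v=[-0.8610 -1.8026 2.2342 -0.7486]
Step 6: x=[3.2801 5.4686 11.1413 11.8664] v=[-1.2198 -1.0658 1.2355 -0.2743]
Step 7: x=[2.9069 5.4199 11.1410 11.9400] v=[-1.4927 -0.1948 -0.0014 0.2944]
Max displacement = 2.1413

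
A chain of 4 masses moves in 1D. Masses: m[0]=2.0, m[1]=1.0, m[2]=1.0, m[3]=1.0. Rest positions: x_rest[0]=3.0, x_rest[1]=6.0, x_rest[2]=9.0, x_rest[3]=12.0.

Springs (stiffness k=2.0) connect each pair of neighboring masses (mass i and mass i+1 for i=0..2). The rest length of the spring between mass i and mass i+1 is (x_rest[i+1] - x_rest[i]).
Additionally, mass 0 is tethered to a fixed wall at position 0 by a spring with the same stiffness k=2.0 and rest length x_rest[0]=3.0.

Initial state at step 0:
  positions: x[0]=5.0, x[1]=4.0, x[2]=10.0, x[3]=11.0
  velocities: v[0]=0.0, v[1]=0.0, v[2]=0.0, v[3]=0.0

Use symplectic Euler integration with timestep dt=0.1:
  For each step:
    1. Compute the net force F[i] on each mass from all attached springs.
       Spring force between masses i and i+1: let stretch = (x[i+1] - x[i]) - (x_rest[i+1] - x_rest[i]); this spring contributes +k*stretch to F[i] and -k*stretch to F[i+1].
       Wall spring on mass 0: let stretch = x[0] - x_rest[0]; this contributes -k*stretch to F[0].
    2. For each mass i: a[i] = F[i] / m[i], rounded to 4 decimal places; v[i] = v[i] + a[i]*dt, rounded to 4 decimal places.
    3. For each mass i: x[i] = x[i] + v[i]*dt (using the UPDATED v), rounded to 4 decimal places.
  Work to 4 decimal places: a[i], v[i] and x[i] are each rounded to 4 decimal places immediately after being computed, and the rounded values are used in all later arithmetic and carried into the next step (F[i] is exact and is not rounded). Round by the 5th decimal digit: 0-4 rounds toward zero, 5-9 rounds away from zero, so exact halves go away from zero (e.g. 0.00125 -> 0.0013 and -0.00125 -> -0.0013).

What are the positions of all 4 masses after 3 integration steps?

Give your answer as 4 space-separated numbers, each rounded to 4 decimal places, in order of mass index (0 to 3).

Answer: 4.6529 4.7966 9.4375 11.2262

Derivation:
Step 0: x=[5.0000 4.0000 10.0000 11.0000] v=[0.0000 0.0000 0.0000 0.0000]
Step 1: x=[4.9400 4.1400 9.9000 11.0400] v=[-0.6000 1.4000 -1.0000 0.4000]
Step 2: x=[4.8226 4.4112 9.7076 11.1172] v=[-1.1740 2.7120 -1.9240 0.7720]
Step 3: x=[4.6529 4.7966 9.4375 11.2262] v=[-1.6974 3.8536 -2.7014 1.0901]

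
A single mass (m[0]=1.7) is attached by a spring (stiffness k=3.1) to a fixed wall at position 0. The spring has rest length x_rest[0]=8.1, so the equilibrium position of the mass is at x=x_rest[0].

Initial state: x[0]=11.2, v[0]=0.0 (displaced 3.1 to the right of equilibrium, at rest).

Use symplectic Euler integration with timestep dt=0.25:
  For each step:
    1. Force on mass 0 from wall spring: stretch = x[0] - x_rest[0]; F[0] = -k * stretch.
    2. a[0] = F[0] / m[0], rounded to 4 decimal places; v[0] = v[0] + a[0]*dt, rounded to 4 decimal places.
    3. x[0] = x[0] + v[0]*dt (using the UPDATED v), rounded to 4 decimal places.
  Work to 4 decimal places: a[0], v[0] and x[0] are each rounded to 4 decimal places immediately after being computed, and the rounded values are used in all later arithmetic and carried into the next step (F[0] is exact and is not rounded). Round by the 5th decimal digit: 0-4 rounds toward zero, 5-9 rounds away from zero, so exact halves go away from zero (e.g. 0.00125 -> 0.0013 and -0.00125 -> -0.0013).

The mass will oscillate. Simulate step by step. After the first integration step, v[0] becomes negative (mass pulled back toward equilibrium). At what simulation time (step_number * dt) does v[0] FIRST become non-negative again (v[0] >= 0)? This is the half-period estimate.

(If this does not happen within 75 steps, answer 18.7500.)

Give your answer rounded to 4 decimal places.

Answer: 2.5000

Derivation:
Step 0: x=[11.2000] v=[0.0000]
Step 1: x=[10.8467] v=[-1.4132]
Step 2: x=[10.1804] v=[-2.6654]
Step 3: x=[9.2770] v=[-3.6138]
Step 4: x=[8.2394] v=[-4.1504]
Step 5: x=[7.1859] v=[-4.2140]
Step 6: x=[6.2366] v=[-3.7973]
Step 7: x=[5.4997] v=[-2.9478]
Step 8: x=[5.0591] v=[-1.7624]
Step 9: x=[4.9651] v=[-0.3761]
Step 10: x=[5.2284] v=[1.0531]
First v>=0 after going negative at step 10, time=2.5000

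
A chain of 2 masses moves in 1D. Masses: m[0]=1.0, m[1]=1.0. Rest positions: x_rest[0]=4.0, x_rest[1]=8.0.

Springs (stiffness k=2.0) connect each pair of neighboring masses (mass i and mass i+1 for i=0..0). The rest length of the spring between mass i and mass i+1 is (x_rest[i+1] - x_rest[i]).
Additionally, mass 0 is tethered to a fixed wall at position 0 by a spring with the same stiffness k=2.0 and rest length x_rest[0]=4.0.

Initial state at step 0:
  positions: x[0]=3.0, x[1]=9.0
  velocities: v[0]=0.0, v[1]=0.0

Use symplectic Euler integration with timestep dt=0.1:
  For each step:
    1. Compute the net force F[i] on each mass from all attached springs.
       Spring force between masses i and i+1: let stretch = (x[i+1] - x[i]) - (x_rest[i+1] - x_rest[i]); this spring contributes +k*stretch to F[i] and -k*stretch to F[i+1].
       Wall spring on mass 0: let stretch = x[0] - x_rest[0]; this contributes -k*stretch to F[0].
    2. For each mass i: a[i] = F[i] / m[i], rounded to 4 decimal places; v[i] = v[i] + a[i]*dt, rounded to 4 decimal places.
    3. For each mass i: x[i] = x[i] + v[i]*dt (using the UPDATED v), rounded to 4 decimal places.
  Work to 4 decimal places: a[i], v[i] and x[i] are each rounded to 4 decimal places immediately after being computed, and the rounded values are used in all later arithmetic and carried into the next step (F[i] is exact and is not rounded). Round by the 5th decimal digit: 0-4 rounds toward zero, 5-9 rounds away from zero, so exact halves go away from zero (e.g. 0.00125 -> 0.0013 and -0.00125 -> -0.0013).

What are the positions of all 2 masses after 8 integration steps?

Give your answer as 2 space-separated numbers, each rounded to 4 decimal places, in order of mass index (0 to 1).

Step 0: x=[3.0000 9.0000] v=[0.0000 0.0000]
Step 1: x=[3.0600 8.9600] v=[0.6000 -0.4000]
Step 2: x=[3.1768 8.8820] v=[1.1680 -0.7800]
Step 3: x=[3.3442 8.7699] v=[1.6737 -1.1210]
Step 4: x=[3.5532 8.6293] v=[2.0900 -1.4061]
Step 5: x=[3.7927 8.4672] v=[2.3946 -1.6213]
Step 6: x=[4.0498 8.2916] v=[2.5710 -1.7562]
Step 7: x=[4.3107 8.1111] v=[2.6094 -1.8046]
Step 8: x=[4.5614 7.9346] v=[2.5073 -1.7647]

Answer: 4.5614 7.9346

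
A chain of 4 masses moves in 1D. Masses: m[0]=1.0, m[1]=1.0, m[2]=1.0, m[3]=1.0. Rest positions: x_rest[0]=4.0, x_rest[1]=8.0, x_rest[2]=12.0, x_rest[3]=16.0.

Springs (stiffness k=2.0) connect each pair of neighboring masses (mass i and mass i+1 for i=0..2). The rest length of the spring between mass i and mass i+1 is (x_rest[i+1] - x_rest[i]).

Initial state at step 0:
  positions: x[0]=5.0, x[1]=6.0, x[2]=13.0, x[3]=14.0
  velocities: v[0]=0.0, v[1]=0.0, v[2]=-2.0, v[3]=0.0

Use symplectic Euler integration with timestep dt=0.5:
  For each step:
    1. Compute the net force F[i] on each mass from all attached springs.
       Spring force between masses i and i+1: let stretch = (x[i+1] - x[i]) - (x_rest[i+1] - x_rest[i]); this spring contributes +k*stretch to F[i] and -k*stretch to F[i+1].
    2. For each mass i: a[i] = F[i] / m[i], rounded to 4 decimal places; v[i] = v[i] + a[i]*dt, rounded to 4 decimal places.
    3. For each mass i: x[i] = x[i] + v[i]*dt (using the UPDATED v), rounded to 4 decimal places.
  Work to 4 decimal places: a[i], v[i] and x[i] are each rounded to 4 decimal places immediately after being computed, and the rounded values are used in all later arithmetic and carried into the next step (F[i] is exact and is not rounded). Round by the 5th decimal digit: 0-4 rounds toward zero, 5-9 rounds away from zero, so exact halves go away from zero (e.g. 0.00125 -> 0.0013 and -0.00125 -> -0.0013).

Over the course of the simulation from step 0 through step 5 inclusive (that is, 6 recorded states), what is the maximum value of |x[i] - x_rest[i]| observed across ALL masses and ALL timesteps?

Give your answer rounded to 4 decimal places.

Step 0: x=[5.0000 6.0000 13.0000 14.0000] v=[0.0000 0.0000 -2.0000 0.0000]
Step 1: x=[3.5000 9.0000 9.0000 15.5000] v=[-3.0000 6.0000 -8.0000 3.0000]
Step 2: x=[2.7500 9.2500 8.2500 15.7500] v=[-1.5000 0.5000 -1.5000 0.5000]
Step 3: x=[3.2500 5.7500 11.7500 14.2500] v=[1.0000 -7.0000 7.0000 -3.0000]
Step 4: x=[3.0000 4.0000 13.5000 13.5000] v=[-0.5000 -3.5000 3.5000 -1.5000]
Step 5: x=[1.2500 6.5000 10.5000 14.7500] v=[-3.5000 5.0000 -6.0000 2.5000]
Max displacement = 4.0000

Answer: 4.0000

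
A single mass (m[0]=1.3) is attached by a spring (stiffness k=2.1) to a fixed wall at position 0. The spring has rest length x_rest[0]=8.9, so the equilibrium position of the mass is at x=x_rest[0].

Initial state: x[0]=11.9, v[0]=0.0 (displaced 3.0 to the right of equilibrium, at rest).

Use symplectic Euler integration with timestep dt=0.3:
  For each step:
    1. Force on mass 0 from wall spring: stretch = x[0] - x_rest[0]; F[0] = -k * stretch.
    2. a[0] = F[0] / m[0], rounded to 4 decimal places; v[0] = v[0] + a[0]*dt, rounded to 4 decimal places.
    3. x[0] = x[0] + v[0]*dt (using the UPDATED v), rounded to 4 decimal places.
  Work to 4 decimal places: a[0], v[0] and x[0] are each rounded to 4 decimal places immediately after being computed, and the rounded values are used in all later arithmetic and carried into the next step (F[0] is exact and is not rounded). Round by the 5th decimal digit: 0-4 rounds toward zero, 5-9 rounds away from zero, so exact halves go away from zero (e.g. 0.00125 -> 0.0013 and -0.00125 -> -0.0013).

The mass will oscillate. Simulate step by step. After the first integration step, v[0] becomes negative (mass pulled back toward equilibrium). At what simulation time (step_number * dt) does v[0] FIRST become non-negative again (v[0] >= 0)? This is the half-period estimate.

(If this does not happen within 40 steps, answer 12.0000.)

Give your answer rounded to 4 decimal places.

Answer: 2.7000

Derivation:
Step 0: x=[11.9000] v=[0.0000]
Step 1: x=[11.4638] v=[-1.4539]
Step 2: x=[10.6549] v=[-2.6964]
Step 3: x=[9.5909] v=[-3.5468]
Step 4: x=[8.4264] v=[-3.8816]
Step 5: x=[7.3308] v=[-3.6521]
Step 6: x=[6.4633] v=[-2.8916]
Step 7: x=[5.9501] v=[-1.7107]
Step 8: x=[5.8658] v=[-0.2811]
Step 9: x=[6.2226] v=[1.1893]
First v>=0 after going negative at step 9, time=2.7000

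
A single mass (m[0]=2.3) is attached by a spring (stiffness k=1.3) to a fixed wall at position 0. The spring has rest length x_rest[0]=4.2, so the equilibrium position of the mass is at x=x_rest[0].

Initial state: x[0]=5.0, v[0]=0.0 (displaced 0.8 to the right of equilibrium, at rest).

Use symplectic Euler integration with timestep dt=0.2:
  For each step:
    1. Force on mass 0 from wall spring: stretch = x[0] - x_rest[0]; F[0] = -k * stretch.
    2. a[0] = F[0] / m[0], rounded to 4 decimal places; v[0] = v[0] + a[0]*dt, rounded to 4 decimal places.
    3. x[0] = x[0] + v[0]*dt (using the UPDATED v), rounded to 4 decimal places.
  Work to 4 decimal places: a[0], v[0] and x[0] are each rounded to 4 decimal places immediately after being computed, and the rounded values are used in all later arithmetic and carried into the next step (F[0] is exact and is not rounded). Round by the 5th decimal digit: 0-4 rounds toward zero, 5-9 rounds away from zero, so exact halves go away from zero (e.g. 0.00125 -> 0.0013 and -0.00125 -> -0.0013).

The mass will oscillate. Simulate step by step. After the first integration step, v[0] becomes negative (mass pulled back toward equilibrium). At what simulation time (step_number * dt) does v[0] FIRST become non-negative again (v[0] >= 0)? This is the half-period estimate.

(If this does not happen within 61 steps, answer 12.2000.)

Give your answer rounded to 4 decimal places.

Step 0: x=[5.0000] v=[0.0000]
Step 1: x=[4.9819] v=[-0.0904]
Step 2: x=[4.9461] v=[-0.1788]
Step 3: x=[4.8935] v=[-0.2631]
Step 4: x=[4.8252] v=[-0.3415]
Step 5: x=[4.7428] v=[-0.4122]
Step 6: x=[4.6481] v=[-0.4736]
Step 7: x=[4.5432] v=[-0.5243]
Step 8: x=[4.4306] v=[-0.5631]
Step 9: x=[4.3128] v=[-0.5892]
Step 10: x=[4.1924] v=[-0.6020]
Step 11: x=[4.0722] v=[-0.6011]
Step 12: x=[3.9549] v=[-0.5867]
Step 13: x=[3.8431] v=[-0.5590]
Step 14: x=[3.7394] v=[-0.5187]
Step 15: x=[3.6461] v=[-0.4666]
Step 16: x=[3.5653] v=[-0.4040]
Step 17: x=[3.4988] v=[-0.3323]
Step 18: x=[3.4482] v=[-0.2530]
Step 19: x=[3.4146] v=[-0.1680]
Step 20: x=[3.3988] v=[-0.0792]
Step 21: x=[3.4011] v=[0.0114]
First v>=0 after going negative at step 21, time=4.2000

Answer: 4.2000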